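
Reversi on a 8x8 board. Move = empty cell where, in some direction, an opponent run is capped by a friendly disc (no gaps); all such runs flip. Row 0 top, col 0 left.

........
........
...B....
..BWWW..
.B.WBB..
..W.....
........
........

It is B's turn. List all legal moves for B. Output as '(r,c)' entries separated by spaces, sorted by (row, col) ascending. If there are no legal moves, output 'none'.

(2,2): flips 1 -> legal
(2,4): flips 1 -> legal
(2,5): flips 1 -> legal
(2,6): flips 1 -> legal
(3,6): flips 3 -> legal
(4,2): flips 1 -> legal
(4,6): no bracket -> illegal
(5,1): no bracket -> illegal
(5,3): flips 2 -> legal
(5,4): flips 1 -> legal
(6,1): no bracket -> illegal
(6,2): no bracket -> illegal
(6,3): flips 1 -> legal

Answer: (2,2) (2,4) (2,5) (2,6) (3,6) (4,2) (5,3) (5,4) (6,3)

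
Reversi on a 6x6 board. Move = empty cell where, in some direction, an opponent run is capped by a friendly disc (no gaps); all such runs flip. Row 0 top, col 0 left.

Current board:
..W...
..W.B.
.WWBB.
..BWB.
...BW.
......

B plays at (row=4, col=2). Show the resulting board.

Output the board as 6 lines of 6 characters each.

Answer: ..W...
..W.B.
.WWBB.
..BBB.
..BBW.
......

Derivation:
Place B at (4,2); scan 8 dirs for brackets.
Dir NW: first cell '.' (not opp) -> no flip
Dir N: first cell 'B' (not opp) -> no flip
Dir NE: opp run (3,3) capped by B -> flip
Dir W: first cell '.' (not opp) -> no flip
Dir E: first cell 'B' (not opp) -> no flip
Dir SW: first cell '.' (not opp) -> no flip
Dir S: first cell '.' (not opp) -> no flip
Dir SE: first cell '.' (not opp) -> no flip
All flips: (3,3)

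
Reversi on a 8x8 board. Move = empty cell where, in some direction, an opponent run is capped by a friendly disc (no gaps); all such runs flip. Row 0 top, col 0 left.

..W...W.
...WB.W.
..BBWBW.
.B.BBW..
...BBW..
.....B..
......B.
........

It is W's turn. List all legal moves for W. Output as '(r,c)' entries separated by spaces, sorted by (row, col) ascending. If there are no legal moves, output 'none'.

Answer: (0,4) (1,2) (1,5) (2,1) (3,2) (4,0) (4,2) (5,2) (5,3) (5,4) (6,5)

Derivation:
(0,3): no bracket -> illegal
(0,4): flips 1 -> legal
(0,5): no bracket -> illegal
(1,1): no bracket -> illegal
(1,2): flips 2 -> legal
(1,5): flips 2 -> legal
(2,0): no bracket -> illegal
(2,1): flips 2 -> legal
(3,0): no bracket -> illegal
(3,2): flips 2 -> legal
(3,6): no bracket -> illegal
(4,0): flips 2 -> legal
(4,1): no bracket -> illegal
(4,2): flips 3 -> legal
(4,6): no bracket -> illegal
(5,2): flips 3 -> legal
(5,3): flips 4 -> legal
(5,4): flips 2 -> legal
(5,6): no bracket -> illegal
(5,7): no bracket -> illegal
(6,4): no bracket -> illegal
(6,5): flips 1 -> legal
(6,7): no bracket -> illegal
(7,5): no bracket -> illegal
(7,6): no bracket -> illegal
(7,7): no bracket -> illegal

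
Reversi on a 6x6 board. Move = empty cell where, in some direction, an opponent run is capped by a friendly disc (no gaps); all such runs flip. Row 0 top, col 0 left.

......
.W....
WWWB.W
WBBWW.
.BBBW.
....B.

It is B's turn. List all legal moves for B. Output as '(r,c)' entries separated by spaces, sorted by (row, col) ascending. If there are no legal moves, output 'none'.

(0,0): no bracket -> illegal
(0,1): flips 2 -> legal
(0,2): no bracket -> illegal
(1,0): flips 1 -> legal
(1,2): flips 1 -> legal
(1,3): flips 1 -> legal
(1,4): no bracket -> illegal
(1,5): no bracket -> illegal
(2,4): flips 3 -> legal
(3,5): flips 2 -> legal
(4,0): no bracket -> illegal
(4,5): flips 2 -> legal
(5,3): no bracket -> illegal
(5,5): no bracket -> illegal

Answer: (0,1) (1,0) (1,2) (1,3) (2,4) (3,5) (4,5)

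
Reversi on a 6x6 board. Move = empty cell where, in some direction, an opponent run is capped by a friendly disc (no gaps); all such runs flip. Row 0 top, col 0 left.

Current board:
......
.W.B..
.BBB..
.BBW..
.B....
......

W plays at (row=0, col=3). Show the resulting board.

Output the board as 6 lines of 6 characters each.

Answer: ...W..
.W.W..
.BBW..
.BBW..
.B....
......

Derivation:
Place W at (0,3); scan 8 dirs for brackets.
Dir NW: edge -> no flip
Dir N: edge -> no flip
Dir NE: edge -> no flip
Dir W: first cell '.' (not opp) -> no flip
Dir E: first cell '.' (not opp) -> no flip
Dir SW: first cell '.' (not opp) -> no flip
Dir S: opp run (1,3) (2,3) capped by W -> flip
Dir SE: first cell '.' (not opp) -> no flip
All flips: (1,3) (2,3)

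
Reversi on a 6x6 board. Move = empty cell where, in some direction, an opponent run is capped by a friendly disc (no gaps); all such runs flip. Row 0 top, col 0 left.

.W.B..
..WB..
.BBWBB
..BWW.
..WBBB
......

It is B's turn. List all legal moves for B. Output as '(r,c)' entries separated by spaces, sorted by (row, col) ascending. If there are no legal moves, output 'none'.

Answer: (0,2) (1,1) (1,4) (3,5) (4,1) (5,1) (5,2)

Derivation:
(0,0): no bracket -> illegal
(0,2): flips 1 -> legal
(1,0): no bracket -> illegal
(1,1): flips 1 -> legal
(1,4): flips 1 -> legal
(3,1): no bracket -> illegal
(3,5): flips 2 -> legal
(4,1): flips 1 -> legal
(5,1): flips 2 -> legal
(5,2): flips 1 -> legal
(5,3): no bracket -> illegal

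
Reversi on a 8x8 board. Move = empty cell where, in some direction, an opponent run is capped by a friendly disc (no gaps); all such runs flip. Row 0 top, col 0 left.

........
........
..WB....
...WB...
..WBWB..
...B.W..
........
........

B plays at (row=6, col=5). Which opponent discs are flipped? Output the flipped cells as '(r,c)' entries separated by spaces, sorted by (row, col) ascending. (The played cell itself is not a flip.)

Dir NW: first cell '.' (not opp) -> no flip
Dir N: opp run (5,5) capped by B -> flip
Dir NE: first cell '.' (not opp) -> no flip
Dir W: first cell '.' (not opp) -> no flip
Dir E: first cell '.' (not opp) -> no flip
Dir SW: first cell '.' (not opp) -> no flip
Dir S: first cell '.' (not opp) -> no flip
Dir SE: first cell '.' (not opp) -> no flip

Answer: (5,5)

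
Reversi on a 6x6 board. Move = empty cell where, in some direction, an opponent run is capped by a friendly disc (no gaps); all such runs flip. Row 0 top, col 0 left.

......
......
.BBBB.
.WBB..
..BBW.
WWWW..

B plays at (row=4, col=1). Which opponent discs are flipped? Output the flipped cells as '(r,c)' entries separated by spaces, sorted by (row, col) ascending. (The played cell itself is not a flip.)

Answer: (3,1)

Derivation:
Dir NW: first cell '.' (not opp) -> no flip
Dir N: opp run (3,1) capped by B -> flip
Dir NE: first cell 'B' (not opp) -> no flip
Dir W: first cell '.' (not opp) -> no flip
Dir E: first cell 'B' (not opp) -> no flip
Dir SW: opp run (5,0), next=edge -> no flip
Dir S: opp run (5,1), next=edge -> no flip
Dir SE: opp run (5,2), next=edge -> no flip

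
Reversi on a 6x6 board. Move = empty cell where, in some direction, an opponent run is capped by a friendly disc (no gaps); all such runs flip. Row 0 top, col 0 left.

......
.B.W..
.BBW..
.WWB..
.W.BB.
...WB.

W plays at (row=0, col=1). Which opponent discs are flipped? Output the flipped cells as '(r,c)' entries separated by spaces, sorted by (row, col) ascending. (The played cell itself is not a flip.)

Answer: (1,1) (2,1)

Derivation:
Dir NW: edge -> no flip
Dir N: edge -> no flip
Dir NE: edge -> no flip
Dir W: first cell '.' (not opp) -> no flip
Dir E: first cell '.' (not opp) -> no flip
Dir SW: first cell '.' (not opp) -> no flip
Dir S: opp run (1,1) (2,1) capped by W -> flip
Dir SE: first cell '.' (not opp) -> no flip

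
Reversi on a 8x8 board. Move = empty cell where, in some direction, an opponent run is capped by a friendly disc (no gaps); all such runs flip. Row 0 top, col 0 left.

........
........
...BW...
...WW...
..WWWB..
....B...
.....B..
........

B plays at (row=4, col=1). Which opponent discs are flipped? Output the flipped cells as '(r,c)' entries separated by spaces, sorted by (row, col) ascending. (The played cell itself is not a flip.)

Dir NW: first cell '.' (not opp) -> no flip
Dir N: first cell '.' (not opp) -> no flip
Dir NE: first cell '.' (not opp) -> no flip
Dir W: first cell '.' (not opp) -> no flip
Dir E: opp run (4,2) (4,3) (4,4) capped by B -> flip
Dir SW: first cell '.' (not opp) -> no flip
Dir S: first cell '.' (not opp) -> no flip
Dir SE: first cell '.' (not opp) -> no flip

Answer: (4,2) (4,3) (4,4)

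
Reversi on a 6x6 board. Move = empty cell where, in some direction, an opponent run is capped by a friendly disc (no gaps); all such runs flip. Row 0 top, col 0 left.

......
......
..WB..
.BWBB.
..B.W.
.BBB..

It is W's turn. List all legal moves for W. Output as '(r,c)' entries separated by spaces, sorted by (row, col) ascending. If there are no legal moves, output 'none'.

Answer: (1,4) (2,4) (3,0) (3,5) (4,0)

Derivation:
(1,2): no bracket -> illegal
(1,3): no bracket -> illegal
(1,4): flips 1 -> legal
(2,0): no bracket -> illegal
(2,1): no bracket -> illegal
(2,4): flips 2 -> legal
(2,5): no bracket -> illegal
(3,0): flips 1 -> legal
(3,5): flips 2 -> legal
(4,0): flips 1 -> legal
(4,1): no bracket -> illegal
(4,3): no bracket -> illegal
(4,5): no bracket -> illegal
(5,0): no bracket -> illegal
(5,4): no bracket -> illegal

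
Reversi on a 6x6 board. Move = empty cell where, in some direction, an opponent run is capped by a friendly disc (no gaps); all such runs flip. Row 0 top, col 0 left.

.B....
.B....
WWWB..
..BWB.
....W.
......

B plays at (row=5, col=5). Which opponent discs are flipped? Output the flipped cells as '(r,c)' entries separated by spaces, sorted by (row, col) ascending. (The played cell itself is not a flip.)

Answer: (2,2) (3,3) (4,4)

Derivation:
Dir NW: opp run (4,4) (3,3) (2,2) capped by B -> flip
Dir N: first cell '.' (not opp) -> no flip
Dir NE: edge -> no flip
Dir W: first cell '.' (not opp) -> no flip
Dir E: edge -> no flip
Dir SW: edge -> no flip
Dir S: edge -> no flip
Dir SE: edge -> no flip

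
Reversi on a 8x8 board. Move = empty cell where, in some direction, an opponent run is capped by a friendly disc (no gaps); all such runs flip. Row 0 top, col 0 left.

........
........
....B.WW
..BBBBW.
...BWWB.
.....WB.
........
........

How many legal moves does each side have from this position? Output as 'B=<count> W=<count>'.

Answer: B=8 W=11

Derivation:
-- B to move --
(1,5): no bracket -> illegal
(1,6): flips 2 -> legal
(1,7): flips 1 -> legal
(2,5): no bracket -> illegal
(3,7): flips 1 -> legal
(4,7): no bracket -> illegal
(5,3): flips 1 -> legal
(5,4): flips 2 -> legal
(6,4): flips 1 -> legal
(6,5): flips 2 -> legal
(6,6): flips 2 -> legal
B mobility = 8
-- W to move --
(1,3): no bracket -> illegal
(1,4): flips 2 -> legal
(1,5): no bracket -> illegal
(2,1): no bracket -> illegal
(2,2): flips 1 -> legal
(2,3): flips 1 -> legal
(2,5): flips 1 -> legal
(3,1): flips 4 -> legal
(3,7): flips 1 -> legal
(4,1): no bracket -> illegal
(4,2): flips 1 -> legal
(4,7): flips 1 -> legal
(5,2): no bracket -> illegal
(5,3): no bracket -> illegal
(5,4): no bracket -> illegal
(5,7): flips 1 -> legal
(6,5): no bracket -> illegal
(6,6): flips 2 -> legal
(6,7): flips 1 -> legal
W mobility = 11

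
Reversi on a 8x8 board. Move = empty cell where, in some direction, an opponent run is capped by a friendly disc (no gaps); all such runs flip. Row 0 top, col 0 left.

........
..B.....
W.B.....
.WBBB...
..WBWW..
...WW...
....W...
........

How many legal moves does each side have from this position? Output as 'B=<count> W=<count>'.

-- B to move --
(1,0): no bracket -> illegal
(1,1): no bracket -> illegal
(2,1): no bracket -> illegal
(3,0): flips 1 -> legal
(3,5): no bracket -> illegal
(3,6): no bracket -> illegal
(4,0): flips 1 -> legal
(4,1): flips 1 -> legal
(4,6): flips 2 -> legal
(5,1): flips 1 -> legal
(5,2): flips 1 -> legal
(5,5): flips 1 -> legal
(5,6): flips 1 -> legal
(6,2): no bracket -> illegal
(6,3): flips 1 -> legal
(6,5): flips 1 -> legal
(7,3): no bracket -> illegal
(7,4): flips 3 -> legal
(7,5): no bracket -> illegal
B mobility = 11
-- W to move --
(0,1): no bracket -> illegal
(0,2): flips 3 -> legal
(0,3): no bracket -> illegal
(1,1): flips 2 -> legal
(1,3): flips 1 -> legal
(2,1): flips 2 -> legal
(2,3): flips 3 -> legal
(2,4): flips 2 -> legal
(2,5): no bracket -> illegal
(3,5): flips 3 -> legal
(4,1): no bracket -> illegal
(5,2): no bracket -> illegal
W mobility = 7

Answer: B=11 W=7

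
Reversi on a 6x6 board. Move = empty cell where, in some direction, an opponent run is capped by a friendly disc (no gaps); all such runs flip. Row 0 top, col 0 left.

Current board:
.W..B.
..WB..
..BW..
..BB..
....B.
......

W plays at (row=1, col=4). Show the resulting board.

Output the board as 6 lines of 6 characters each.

Place W at (1,4); scan 8 dirs for brackets.
Dir NW: first cell '.' (not opp) -> no flip
Dir N: opp run (0,4), next=edge -> no flip
Dir NE: first cell '.' (not opp) -> no flip
Dir W: opp run (1,3) capped by W -> flip
Dir E: first cell '.' (not opp) -> no flip
Dir SW: first cell 'W' (not opp) -> no flip
Dir S: first cell '.' (not opp) -> no flip
Dir SE: first cell '.' (not opp) -> no flip
All flips: (1,3)

Answer: .W..B.
..WWW.
..BW..
..BB..
....B.
......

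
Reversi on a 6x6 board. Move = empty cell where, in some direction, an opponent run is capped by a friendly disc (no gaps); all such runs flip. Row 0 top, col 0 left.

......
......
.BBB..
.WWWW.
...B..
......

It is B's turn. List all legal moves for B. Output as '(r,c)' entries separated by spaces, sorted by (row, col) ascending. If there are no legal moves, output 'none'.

(2,0): no bracket -> illegal
(2,4): no bracket -> illegal
(2,5): flips 1 -> legal
(3,0): no bracket -> illegal
(3,5): no bracket -> illegal
(4,0): flips 1 -> legal
(4,1): flips 2 -> legal
(4,2): flips 1 -> legal
(4,4): flips 1 -> legal
(4,5): flips 1 -> legal

Answer: (2,5) (4,0) (4,1) (4,2) (4,4) (4,5)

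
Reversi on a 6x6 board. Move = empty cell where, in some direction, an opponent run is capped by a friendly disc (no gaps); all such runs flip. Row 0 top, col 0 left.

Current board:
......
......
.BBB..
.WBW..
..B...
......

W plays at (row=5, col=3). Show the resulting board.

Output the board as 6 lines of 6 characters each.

Answer: ......
......
.BBB..
.WBW..
..W...
...W..

Derivation:
Place W at (5,3); scan 8 dirs for brackets.
Dir NW: opp run (4,2) capped by W -> flip
Dir N: first cell '.' (not opp) -> no flip
Dir NE: first cell '.' (not opp) -> no flip
Dir W: first cell '.' (not opp) -> no flip
Dir E: first cell '.' (not opp) -> no flip
Dir SW: edge -> no flip
Dir S: edge -> no flip
Dir SE: edge -> no flip
All flips: (4,2)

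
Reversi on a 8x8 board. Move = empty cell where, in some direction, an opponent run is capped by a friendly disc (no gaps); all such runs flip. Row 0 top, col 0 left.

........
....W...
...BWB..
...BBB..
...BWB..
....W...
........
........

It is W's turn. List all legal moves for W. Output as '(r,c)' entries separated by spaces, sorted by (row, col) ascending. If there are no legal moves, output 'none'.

Answer: (2,2) (2,6) (3,2) (3,6) (4,2) (4,6)

Derivation:
(1,2): no bracket -> illegal
(1,3): no bracket -> illegal
(1,5): no bracket -> illegal
(1,6): no bracket -> illegal
(2,2): flips 2 -> legal
(2,6): flips 2 -> legal
(3,2): flips 2 -> legal
(3,6): flips 2 -> legal
(4,2): flips 2 -> legal
(4,6): flips 2 -> legal
(5,2): no bracket -> illegal
(5,3): no bracket -> illegal
(5,5): no bracket -> illegal
(5,6): no bracket -> illegal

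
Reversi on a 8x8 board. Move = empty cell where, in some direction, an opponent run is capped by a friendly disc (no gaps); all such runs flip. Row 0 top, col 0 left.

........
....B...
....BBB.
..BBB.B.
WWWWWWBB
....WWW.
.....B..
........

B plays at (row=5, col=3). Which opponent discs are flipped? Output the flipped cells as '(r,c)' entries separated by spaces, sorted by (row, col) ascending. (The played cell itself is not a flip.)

Dir NW: opp run (4,2), next='.' -> no flip
Dir N: opp run (4,3) capped by B -> flip
Dir NE: opp run (4,4), next='.' -> no flip
Dir W: first cell '.' (not opp) -> no flip
Dir E: opp run (5,4) (5,5) (5,6), next='.' -> no flip
Dir SW: first cell '.' (not opp) -> no flip
Dir S: first cell '.' (not opp) -> no flip
Dir SE: first cell '.' (not opp) -> no flip

Answer: (4,3)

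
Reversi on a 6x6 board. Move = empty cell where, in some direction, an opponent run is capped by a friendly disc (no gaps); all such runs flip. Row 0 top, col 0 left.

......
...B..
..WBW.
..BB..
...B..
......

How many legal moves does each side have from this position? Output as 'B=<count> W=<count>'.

-- B to move --
(1,1): flips 1 -> legal
(1,2): flips 1 -> legal
(1,4): no bracket -> illegal
(1,5): flips 1 -> legal
(2,1): flips 1 -> legal
(2,5): flips 1 -> legal
(3,1): flips 1 -> legal
(3,4): no bracket -> illegal
(3,5): flips 1 -> legal
B mobility = 7
-- W to move --
(0,2): flips 1 -> legal
(0,3): no bracket -> illegal
(0,4): flips 1 -> legal
(1,2): no bracket -> illegal
(1,4): no bracket -> illegal
(2,1): no bracket -> illegal
(3,1): no bracket -> illegal
(3,4): no bracket -> illegal
(4,1): no bracket -> illegal
(4,2): flips 2 -> legal
(4,4): flips 1 -> legal
(5,2): no bracket -> illegal
(5,3): no bracket -> illegal
(5,4): no bracket -> illegal
W mobility = 4

Answer: B=7 W=4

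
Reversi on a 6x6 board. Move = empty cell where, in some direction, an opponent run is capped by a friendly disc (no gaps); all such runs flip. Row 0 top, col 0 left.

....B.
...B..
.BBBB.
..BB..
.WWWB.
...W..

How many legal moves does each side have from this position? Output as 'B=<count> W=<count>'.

Answer: B=5 W=7

Derivation:
-- B to move --
(3,0): no bracket -> illegal
(3,1): no bracket -> illegal
(3,4): no bracket -> illegal
(4,0): flips 3 -> legal
(5,0): flips 1 -> legal
(5,1): flips 1 -> legal
(5,2): flips 1 -> legal
(5,4): flips 1 -> legal
B mobility = 5
-- W to move --
(0,2): no bracket -> illegal
(0,3): flips 3 -> legal
(0,5): no bracket -> illegal
(1,0): flips 2 -> legal
(1,1): no bracket -> illegal
(1,2): flips 2 -> legal
(1,4): flips 2 -> legal
(1,5): flips 2 -> legal
(2,0): no bracket -> illegal
(2,5): no bracket -> illegal
(3,0): no bracket -> illegal
(3,1): no bracket -> illegal
(3,4): no bracket -> illegal
(3,5): flips 1 -> legal
(4,5): flips 1 -> legal
(5,4): no bracket -> illegal
(5,5): no bracket -> illegal
W mobility = 7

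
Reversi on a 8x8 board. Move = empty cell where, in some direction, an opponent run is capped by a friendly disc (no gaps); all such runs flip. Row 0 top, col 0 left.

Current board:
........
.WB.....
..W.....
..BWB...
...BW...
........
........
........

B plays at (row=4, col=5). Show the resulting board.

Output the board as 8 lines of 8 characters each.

Answer: ........
.WB.....
..W.....
..BWB...
...BBB..
........
........
........

Derivation:
Place B at (4,5); scan 8 dirs for brackets.
Dir NW: first cell 'B' (not opp) -> no flip
Dir N: first cell '.' (not opp) -> no flip
Dir NE: first cell '.' (not opp) -> no flip
Dir W: opp run (4,4) capped by B -> flip
Dir E: first cell '.' (not opp) -> no flip
Dir SW: first cell '.' (not opp) -> no flip
Dir S: first cell '.' (not opp) -> no flip
Dir SE: first cell '.' (not opp) -> no flip
All flips: (4,4)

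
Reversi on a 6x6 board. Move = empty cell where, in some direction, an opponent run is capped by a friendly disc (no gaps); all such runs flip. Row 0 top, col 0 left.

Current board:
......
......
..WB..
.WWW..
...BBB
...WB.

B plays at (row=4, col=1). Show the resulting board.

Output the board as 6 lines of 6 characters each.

Answer: ......
......
..WB..
.WBW..
.B.BBB
...WB.

Derivation:
Place B at (4,1); scan 8 dirs for brackets.
Dir NW: first cell '.' (not opp) -> no flip
Dir N: opp run (3,1), next='.' -> no flip
Dir NE: opp run (3,2) capped by B -> flip
Dir W: first cell '.' (not opp) -> no flip
Dir E: first cell '.' (not opp) -> no flip
Dir SW: first cell '.' (not opp) -> no flip
Dir S: first cell '.' (not opp) -> no flip
Dir SE: first cell '.' (not opp) -> no flip
All flips: (3,2)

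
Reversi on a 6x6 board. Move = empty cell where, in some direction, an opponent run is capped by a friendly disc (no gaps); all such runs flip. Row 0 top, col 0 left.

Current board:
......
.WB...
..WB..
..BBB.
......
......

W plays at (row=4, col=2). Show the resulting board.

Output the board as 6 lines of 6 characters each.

Answer: ......
.WB...
..WB..
..WBB.
..W...
......

Derivation:
Place W at (4,2); scan 8 dirs for brackets.
Dir NW: first cell '.' (not opp) -> no flip
Dir N: opp run (3,2) capped by W -> flip
Dir NE: opp run (3,3), next='.' -> no flip
Dir W: first cell '.' (not opp) -> no flip
Dir E: first cell '.' (not opp) -> no flip
Dir SW: first cell '.' (not opp) -> no flip
Dir S: first cell '.' (not opp) -> no flip
Dir SE: first cell '.' (not opp) -> no flip
All flips: (3,2)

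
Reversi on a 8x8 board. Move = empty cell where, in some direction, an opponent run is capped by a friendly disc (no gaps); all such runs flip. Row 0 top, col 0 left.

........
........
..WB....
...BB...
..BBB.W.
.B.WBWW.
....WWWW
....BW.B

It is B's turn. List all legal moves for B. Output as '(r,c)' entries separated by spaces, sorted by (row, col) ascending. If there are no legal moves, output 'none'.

Answer: (1,1) (2,1) (4,7) (5,2) (5,7) (6,2) (6,3) (7,6)

Derivation:
(1,1): flips 1 -> legal
(1,2): no bracket -> illegal
(1,3): no bracket -> illegal
(2,1): flips 1 -> legal
(3,1): no bracket -> illegal
(3,2): no bracket -> illegal
(3,5): no bracket -> illegal
(3,6): no bracket -> illegal
(3,7): no bracket -> illegal
(4,5): no bracket -> illegal
(4,7): flips 2 -> legal
(5,2): flips 1 -> legal
(5,7): flips 3 -> legal
(6,2): flips 1 -> legal
(6,3): flips 1 -> legal
(7,3): no bracket -> illegal
(7,6): flips 2 -> legal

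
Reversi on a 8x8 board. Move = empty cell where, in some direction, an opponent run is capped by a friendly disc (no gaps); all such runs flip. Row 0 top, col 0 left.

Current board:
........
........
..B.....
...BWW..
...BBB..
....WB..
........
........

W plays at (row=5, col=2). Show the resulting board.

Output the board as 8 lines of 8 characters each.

Place W at (5,2); scan 8 dirs for brackets.
Dir NW: first cell '.' (not opp) -> no flip
Dir N: first cell '.' (not opp) -> no flip
Dir NE: opp run (4,3) capped by W -> flip
Dir W: first cell '.' (not opp) -> no flip
Dir E: first cell '.' (not opp) -> no flip
Dir SW: first cell '.' (not opp) -> no flip
Dir S: first cell '.' (not opp) -> no flip
Dir SE: first cell '.' (not opp) -> no flip
All flips: (4,3)

Answer: ........
........
..B.....
...BWW..
...WBB..
..W.WB..
........
........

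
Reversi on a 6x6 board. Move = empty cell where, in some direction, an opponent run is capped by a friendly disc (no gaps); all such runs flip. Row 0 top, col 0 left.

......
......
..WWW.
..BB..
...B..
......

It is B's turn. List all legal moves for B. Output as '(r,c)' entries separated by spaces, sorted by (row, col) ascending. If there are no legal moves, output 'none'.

Answer: (1,1) (1,2) (1,3) (1,4) (1,5)

Derivation:
(1,1): flips 1 -> legal
(1,2): flips 1 -> legal
(1,3): flips 1 -> legal
(1,4): flips 1 -> legal
(1,5): flips 1 -> legal
(2,1): no bracket -> illegal
(2,5): no bracket -> illegal
(3,1): no bracket -> illegal
(3,4): no bracket -> illegal
(3,5): no bracket -> illegal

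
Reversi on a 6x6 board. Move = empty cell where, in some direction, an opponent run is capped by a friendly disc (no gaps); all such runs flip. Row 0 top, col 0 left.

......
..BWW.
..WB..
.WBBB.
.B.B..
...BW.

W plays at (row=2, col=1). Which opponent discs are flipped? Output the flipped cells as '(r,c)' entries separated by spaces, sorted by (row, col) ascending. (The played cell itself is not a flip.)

Dir NW: first cell '.' (not opp) -> no flip
Dir N: first cell '.' (not opp) -> no flip
Dir NE: opp run (1,2), next='.' -> no flip
Dir W: first cell '.' (not opp) -> no flip
Dir E: first cell 'W' (not opp) -> no flip
Dir SW: first cell '.' (not opp) -> no flip
Dir S: first cell 'W' (not opp) -> no flip
Dir SE: opp run (3,2) (4,3) capped by W -> flip

Answer: (3,2) (4,3)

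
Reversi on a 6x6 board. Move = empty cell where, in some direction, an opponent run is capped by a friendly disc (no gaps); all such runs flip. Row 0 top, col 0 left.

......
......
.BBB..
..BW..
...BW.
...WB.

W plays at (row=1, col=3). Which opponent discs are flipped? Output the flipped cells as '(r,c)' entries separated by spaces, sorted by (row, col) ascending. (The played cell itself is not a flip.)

Dir NW: first cell '.' (not opp) -> no flip
Dir N: first cell '.' (not opp) -> no flip
Dir NE: first cell '.' (not opp) -> no flip
Dir W: first cell '.' (not opp) -> no flip
Dir E: first cell '.' (not opp) -> no flip
Dir SW: opp run (2,2), next='.' -> no flip
Dir S: opp run (2,3) capped by W -> flip
Dir SE: first cell '.' (not opp) -> no flip

Answer: (2,3)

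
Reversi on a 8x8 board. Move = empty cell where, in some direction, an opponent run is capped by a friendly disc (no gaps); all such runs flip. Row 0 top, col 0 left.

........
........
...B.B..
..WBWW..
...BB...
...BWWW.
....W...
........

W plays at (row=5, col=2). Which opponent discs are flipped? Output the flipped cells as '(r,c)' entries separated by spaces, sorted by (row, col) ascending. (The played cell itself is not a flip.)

Answer: (4,3) (5,3)

Derivation:
Dir NW: first cell '.' (not opp) -> no flip
Dir N: first cell '.' (not opp) -> no flip
Dir NE: opp run (4,3) capped by W -> flip
Dir W: first cell '.' (not opp) -> no flip
Dir E: opp run (5,3) capped by W -> flip
Dir SW: first cell '.' (not opp) -> no flip
Dir S: first cell '.' (not opp) -> no flip
Dir SE: first cell '.' (not opp) -> no flip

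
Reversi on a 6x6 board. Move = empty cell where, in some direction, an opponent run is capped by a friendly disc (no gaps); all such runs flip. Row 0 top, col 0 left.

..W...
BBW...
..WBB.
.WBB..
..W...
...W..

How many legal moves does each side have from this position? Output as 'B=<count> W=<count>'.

-- B to move --
(0,1): flips 1 -> legal
(0,3): no bracket -> illegal
(1,3): flips 1 -> legal
(2,0): no bracket -> illegal
(2,1): flips 1 -> legal
(3,0): flips 1 -> legal
(4,0): no bracket -> illegal
(4,1): no bracket -> illegal
(4,3): no bracket -> illegal
(4,4): no bracket -> illegal
(5,1): flips 1 -> legal
(5,2): flips 1 -> legal
(5,4): no bracket -> illegal
B mobility = 6
-- W to move --
(0,0): flips 1 -> legal
(0,1): no bracket -> illegal
(1,3): no bracket -> illegal
(1,4): no bracket -> illegal
(1,5): flips 2 -> legal
(2,0): flips 1 -> legal
(2,1): no bracket -> illegal
(2,5): flips 2 -> legal
(3,4): flips 3 -> legal
(3,5): no bracket -> illegal
(4,1): no bracket -> illegal
(4,3): no bracket -> illegal
(4,4): flips 1 -> legal
W mobility = 6

Answer: B=6 W=6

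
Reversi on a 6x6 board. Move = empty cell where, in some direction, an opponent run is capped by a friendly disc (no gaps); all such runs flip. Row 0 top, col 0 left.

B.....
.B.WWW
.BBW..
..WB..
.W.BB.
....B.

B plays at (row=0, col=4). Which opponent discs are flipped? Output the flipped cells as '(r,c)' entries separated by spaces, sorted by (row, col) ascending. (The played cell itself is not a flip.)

Dir NW: edge -> no flip
Dir N: edge -> no flip
Dir NE: edge -> no flip
Dir W: first cell '.' (not opp) -> no flip
Dir E: first cell '.' (not opp) -> no flip
Dir SW: opp run (1,3) capped by B -> flip
Dir S: opp run (1,4), next='.' -> no flip
Dir SE: opp run (1,5), next=edge -> no flip

Answer: (1,3)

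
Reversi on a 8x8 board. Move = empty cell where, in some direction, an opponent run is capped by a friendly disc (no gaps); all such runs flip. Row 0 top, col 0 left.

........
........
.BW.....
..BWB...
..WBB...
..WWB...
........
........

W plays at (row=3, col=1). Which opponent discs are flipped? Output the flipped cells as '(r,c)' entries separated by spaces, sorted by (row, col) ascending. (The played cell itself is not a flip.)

Dir NW: first cell '.' (not opp) -> no flip
Dir N: opp run (2,1), next='.' -> no flip
Dir NE: first cell 'W' (not opp) -> no flip
Dir W: first cell '.' (not opp) -> no flip
Dir E: opp run (3,2) capped by W -> flip
Dir SW: first cell '.' (not opp) -> no flip
Dir S: first cell '.' (not opp) -> no flip
Dir SE: first cell 'W' (not opp) -> no flip

Answer: (3,2)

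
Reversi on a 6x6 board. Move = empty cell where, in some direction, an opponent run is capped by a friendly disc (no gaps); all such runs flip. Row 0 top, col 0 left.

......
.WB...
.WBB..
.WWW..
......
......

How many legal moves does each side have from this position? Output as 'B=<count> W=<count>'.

-- B to move --
(0,0): flips 1 -> legal
(0,1): no bracket -> illegal
(0,2): no bracket -> illegal
(1,0): flips 1 -> legal
(2,0): flips 1 -> legal
(2,4): no bracket -> illegal
(3,0): flips 1 -> legal
(3,4): no bracket -> illegal
(4,0): flips 1 -> legal
(4,1): flips 1 -> legal
(4,2): flips 1 -> legal
(4,3): flips 1 -> legal
(4,4): flips 1 -> legal
B mobility = 9
-- W to move --
(0,1): no bracket -> illegal
(0,2): flips 2 -> legal
(0,3): flips 1 -> legal
(1,3): flips 3 -> legal
(1,4): flips 1 -> legal
(2,4): flips 2 -> legal
(3,4): no bracket -> illegal
W mobility = 5

Answer: B=9 W=5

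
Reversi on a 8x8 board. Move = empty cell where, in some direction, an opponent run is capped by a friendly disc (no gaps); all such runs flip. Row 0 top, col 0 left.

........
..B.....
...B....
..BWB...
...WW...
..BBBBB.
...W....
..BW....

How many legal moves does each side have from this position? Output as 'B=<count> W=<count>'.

-- B to move --
(2,2): flips 2 -> legal
(2,4): no bracket -> illegal
(3,5): flips 1 -> legal
(4,2): no bracket -> illegal
(4,5): no bracket -> illegal
(6,2): no bracket -> illegal
(6,4): no bracket -> illegal
(7,4): flips 2 -> legal
B mobility = 3
-- W to move --
(0,1): no bracket -> illegal
(0,2): no bracket -> illegal
(0,3): no bracket -> illegal
(1,1): no bracket -> illegal
(1,3): flips 1 -> legal
(1,4): no bracket -> illegal
(2,1): flips 1 -> legal
(2,2): no bracket -> illegal
(2,4): flips 1 -> legal
(2,5): flips 1 -> legal
(3,1): flips 1 -> legal
(3,5): flips 1 -> legal
(4,1): flips 1 -> legal
(4,2): no bracket -> illegal
(4,5): flips 1 -> legal
(4,6): no bracket -> illegal
(4,7): no bracket -> illegal
(5,1): no bracket -> illegal
(5,7): no bracket -> illegal
(6,1): flips 1 -> legal
(6,2): flips 1 -> legal
(6,4): flips 1 -> legal
(6,5): flips 1 -> legal
(6,6): flips 1 -> legal
(6,7): no bracket -> illegal
(7,1): flips 1 -> legal
W mobility = 14

Answer: B=3 W=14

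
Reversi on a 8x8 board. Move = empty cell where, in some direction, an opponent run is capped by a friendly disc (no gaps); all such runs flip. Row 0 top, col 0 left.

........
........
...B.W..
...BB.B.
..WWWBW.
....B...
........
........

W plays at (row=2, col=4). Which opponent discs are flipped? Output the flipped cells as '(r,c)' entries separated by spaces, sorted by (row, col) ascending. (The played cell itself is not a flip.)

Answer: (3,3) (3,4)

Derivation:
Dir NW: first cell '.' (not opp) -> no flip
Dir N: first cell '.' (not opp) -> no flip
Dir NE: first cell '.' (not opp) -> no flip
Dir W: opp run (2,3), next='.' -> no flip
Dir E: first cell 'W' (not opp) -> no flip
Dir SW: opp run (3,3) capped by W -> flip
Dir S: opp run (3,4) capped by W -> flip
Dir SE: first cell '.' (not opp) -> no flip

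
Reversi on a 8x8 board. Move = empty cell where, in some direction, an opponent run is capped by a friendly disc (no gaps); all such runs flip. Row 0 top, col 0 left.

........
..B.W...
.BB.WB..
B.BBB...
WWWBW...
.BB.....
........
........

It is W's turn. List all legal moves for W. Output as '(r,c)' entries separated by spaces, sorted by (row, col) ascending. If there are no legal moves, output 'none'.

(0,1): no bracket -> illegal
(0,2): flips 3 -> legal
(0,3): no bracket -> illegal
(1,0): no bracket -> illegal
(1,1): flips 2 -> legal
(1,3): no bracket -> illegal
(1,5): no bracket -> illegal
(1,6): no bracket -> illegal
(2,0): flips 1 -> legal
(2,3): flips 1 -> legal
(2,6): flips 1 -> legal
(3,1): no bracket -> illegal
(3,5): no bracket -> illegal
(3,6): flips 1 -> legal
(4,5): no bracket -> illegal
(5,0): no bracket -> illegal
(5,3): no bracket -> illegal
(5,4): no bracket -> illegal
(6,0): flips 1 -> legal
(6,1): flips 1 -> legal
(6,2): flips 2 -> legal
(6,3): flips 1 -> legal

Answer: (0,2) (1,1) (2,0) (2,3) (2,6) (3,6) (6,0) (6,1) (6,2) (6,3)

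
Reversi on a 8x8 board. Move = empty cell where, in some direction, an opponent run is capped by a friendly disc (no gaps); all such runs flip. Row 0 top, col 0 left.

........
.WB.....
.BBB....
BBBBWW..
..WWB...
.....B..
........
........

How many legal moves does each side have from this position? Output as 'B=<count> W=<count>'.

-- B to move --
(0,0): flips 1 -> legal
(0,1): flips 1 -> legal
(0,2): no bracket -> illegal
(1,0): flips 1 -> legal
(2,0): no bracket -> illegal
(2,4): flips 1 -> legal
(2,5): no bracket -> illegal
(2,6): flips 1 -> legal
(3,6): flips 2 -> legal
(4,1): flips 2 -> legal
(4,5): flips 1 -> legal
(4,6): no bracket -> illegal
(5,1): flips 1 -> legal
(5,2): flips 1 -> legal
(5,3): flips 2 -> legal
(5,4): flips 1 -> legal
B mobility = 12
-- W to move --
(0,1): flips 2 -> legal
(0,2): flips 3 -> legal
(0,3): no bracket -> illegal
(1,0): flips 2 -> legal
(1,3): flips 3 -> legal
(1,4): no bracket -> illegal
(2,0): flips 1 -> legal
(2,4): flips 1 -> legal
(4,0): no bracket -> illegal
(4,1): flips 2 -> legal
(4,5): flips 1 -> legal
(4,6): no bracket -> illegal
(5,3): flips 1 -> legal
(5,4): flips 1 -> legal
(5,6): no bracket -> illegal
(6,4): no bracket -> illegal
(6,5): no bracket -> illegal
(6,6): flips 4 -> legal
W mobility = 11

Answer: B=12 W=11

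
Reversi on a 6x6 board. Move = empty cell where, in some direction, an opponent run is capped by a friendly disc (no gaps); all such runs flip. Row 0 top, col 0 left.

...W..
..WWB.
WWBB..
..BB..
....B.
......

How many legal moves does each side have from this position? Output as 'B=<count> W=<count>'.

-- B to move --
(0,1): flips 1 -> legal
(0,2): flips 1 -> legal
(0,4): flips 1 -> legal
(1,0): flips 1 -> legal
(1,1): flips 2 -> legal
(2,4): no bracket -> illegal
(3,0): no bracket -> illegal
(3,1): no bracket -> illegal
B mobility = 5
-- W to move --
(0,4): no bracket -> illegal
(0,5): no bracket -> illegal
(1,1): no bracket -> illegal
(1,5): flips 1 -> legal
(2,4): flips 2 -> legal
(2,5): flips 1 -> legal
(3,1): flips 1 -> legal
(3,4): flips 1 -> legal
(3,5): no bracket -> illegal
(4,1): no bracket -> illegal
(4,2): flips 2 -> legal
(4,3): flips 3 -> legal
(4,5): no bracket -> illegal
(5,3): no bracket -> illegal
(5,4): no bracket -> illegal
(5,5): no bracket -> illegal
W mobility = 7

Answer: B=5 W=7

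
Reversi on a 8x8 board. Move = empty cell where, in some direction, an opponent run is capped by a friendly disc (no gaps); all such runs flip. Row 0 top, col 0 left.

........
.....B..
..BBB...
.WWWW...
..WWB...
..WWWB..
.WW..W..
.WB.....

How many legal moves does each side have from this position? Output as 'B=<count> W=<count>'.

Answer: B=9 W=10

Derivation:
-- B to move --
(2,0): no bracket -> illegal
(2,1): no bracket -> illegal
(2,5): no bracket -> illegal
(3,0): no bracket -> illegal
(3,5): no bracket -> illegal
(4,0): flips 1 -> legal
(4,1): flips 3 -> legal
(4,5): flips 1 -> legal
(5,0): flips 1 -> legal
(5,1): flips 5 -> legal
(5,6): no bracket -> illegal
(6,0): no bracket -> illegal
(6,3): flips 3 -> legal
(6,4): flips 1 -> legal
(6,6): no bracket -> illegal
(7,0): flips 1 -> legal
(7,3): no bracket -> illegal
(7,4): no bracket -> illegal
(7,5): flips 1 -> legal
(7,6): no bracket -> illegal
B mobility = 9
-- W to move --
(0,4): no bracket -> illegal
(0,5): no bracket -> illegal
(0,6): flips 2 -> legal
(1,1): flips 1 -> legal
(1,2): flips 2 -> legal
(1,3): flips 2 -> legal
(1,4): flips 2 -> legal
(1,6): no bracket -> illegal
(2,1): no bracket -> illegal
(2,5): no bracket -> illegal
(2,6): no bracket -> illegal
(3,5): flips 1 -> legal
(4,5): flips 2 -> legal
(4,6): no bracket -> illegal
(5,6): flips 1 -> legal
(6,3): no bracket -> illegal
(6,4): no bracket -> illegal
(6,6): flips 2 -> legal
(7,3): flips 1 -> legal
W mobility = 10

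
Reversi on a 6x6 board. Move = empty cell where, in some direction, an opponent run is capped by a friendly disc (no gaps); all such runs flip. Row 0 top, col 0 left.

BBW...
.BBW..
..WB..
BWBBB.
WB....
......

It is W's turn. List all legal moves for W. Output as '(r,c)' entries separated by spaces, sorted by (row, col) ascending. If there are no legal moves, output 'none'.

Answer: (1,0) (2,0) (2,4) (3,5) (4,2) (4,3) (4,4) (5,1)

Derivation:
(0,3): no bracket -> illegal
(1,0): flips 2 -> legal
(1,4): no bracket -> illegal
(2,0): flips 2 -> legal
(2,1): no bracket -> illegal
(2,4): flips 1 -> legal
(2,5): no bracket -> illegal
(3,5): flips 3 -> legal
(4,2): flips 2 -> legal
(4,3): flips 2 -> legal
(4,4): flips 1 -> legal
(4,5): no bracket -> illegal
(5,0): no bracket -> illegal
(5,1): flips 1 -> legal
(5,2): no bracket -> illegal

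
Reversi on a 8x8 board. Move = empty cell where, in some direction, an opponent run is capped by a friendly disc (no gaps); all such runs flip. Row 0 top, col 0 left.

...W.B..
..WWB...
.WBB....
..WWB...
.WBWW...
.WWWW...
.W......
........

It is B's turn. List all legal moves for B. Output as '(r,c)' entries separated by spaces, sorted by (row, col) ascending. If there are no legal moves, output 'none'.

Answer: (0,1) (0,2) (0,4) (1,1) (2,0) (2,4) (3,1) (4,0) (4,5) (5,0) (5,5) (6,0) (6,2) (6,3) (6,4) (7,0)

Derivation:
(0,1): flips 1 -> legal
(0,2): flips 1 -> legal
(0,4): flips 1 -> legal
(1,0): no bracket -> illegal
(1,1): flips 2 -> legal
(2,0): flips 1 -> legal
(2,4): flips 1 -> legal
(3,0): no bracket -> illegal
(3,1): flips 2 -> legal
(3,5): no bracket -> illegal
(4,0): flips 1 -> legal
(4,5): flips 2 -> legal
(5,0): flips 2 -> legal
(5,5): flips 2 -> legal
(6,0): flips 1 -> legal
(6,2): flips 1 -> legal
(6,3): flips 3 -> legal
(6,4): flips 3 -> legal
(6,5): no bracket -> illegal
(7,0): flips 3 -> legal
(7,1): no bracket -> illegal
(7,2): no bracket -> illegal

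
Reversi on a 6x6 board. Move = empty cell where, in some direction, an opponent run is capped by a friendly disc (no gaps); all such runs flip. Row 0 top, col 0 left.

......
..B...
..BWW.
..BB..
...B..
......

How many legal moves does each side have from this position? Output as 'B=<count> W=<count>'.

Answer: B=5 W=5

Derivation:
-- B to move --
(1,3): flips 1 -> legal
(1,4): flips 1 -> legal
(1,5): flips 1 -> legal
(2,5): flips 2 -> legal
(3,4): flips 1 -> legal
(3,5): no bracket -> illegal
B mobility = 5
-- W to move --
(0,1): flips 1 -> legal
(0,2): no bracket -> illegal
(0,3): no bracket -> illegal
(1,1): no bracket -> illegal
(1,3): no bracket -> illegal
(2,1): flips 1 -> legal
(3,1): no bracket -> illegal
(3,4): no bracket -> illegal
(4,1): flips 1 -> legal
(4,2): flips 1 -> legal
(4,4): no bracket -> illegal
(5,2): no bracket -> illegal
(5,3): flips 2 -> legal
(5,4): no bracket -> illegal
W mobility = 5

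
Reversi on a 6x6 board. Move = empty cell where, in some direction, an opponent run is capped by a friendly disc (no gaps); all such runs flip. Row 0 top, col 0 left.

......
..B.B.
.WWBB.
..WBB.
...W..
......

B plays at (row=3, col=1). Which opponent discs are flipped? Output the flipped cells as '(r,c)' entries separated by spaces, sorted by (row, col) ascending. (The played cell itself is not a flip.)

Answer: (3,2)

Derivation:
Dir NW: first cell '.' (not opp) -> no flip
Dir N: opp run (2,1), next='.' -> no flip
Dir NE: opp run (2,2), next='.' -> no flip
Dir W: first cell '.' (not opp) -> no flip
Dir E: opp run (3,2) capped by B -> flip
Dir SW: first cell '.' (not opp) -> no flip
Dir S: first cell '.' (not opp) -> no flip
Dir SE: first cell '.' (not opp) -> no flip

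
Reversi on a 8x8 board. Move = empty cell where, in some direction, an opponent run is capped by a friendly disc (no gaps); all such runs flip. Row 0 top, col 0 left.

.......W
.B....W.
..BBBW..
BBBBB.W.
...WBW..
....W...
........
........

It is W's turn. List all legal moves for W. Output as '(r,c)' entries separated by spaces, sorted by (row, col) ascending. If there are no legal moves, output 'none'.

Answer: (1,2) (1,3) (1,4) (2,1)

Derivation:
(0,0): no bracket -> illegal
(0,1): no bracket -> illegal
(0,2): no bracket -> illegal
(1,0): no bracket -> illegal
(1,2): flips 2 -> legal
(1,3): flips 2 -> legal
(1,4): flips 3 -> legal
(1,5): no bracket -> illegal
(2,0): no bracket -> illegal
(2,1): flips 4 -> legal
(3,5): no bracket -> illegal
(4,0): no bracket -> illegal
(4,1): no bracket -> illegal
(4,2): no bracket -> illegal
(5,3): no bracket -> illegal
(5,5): no bracket -> illegal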